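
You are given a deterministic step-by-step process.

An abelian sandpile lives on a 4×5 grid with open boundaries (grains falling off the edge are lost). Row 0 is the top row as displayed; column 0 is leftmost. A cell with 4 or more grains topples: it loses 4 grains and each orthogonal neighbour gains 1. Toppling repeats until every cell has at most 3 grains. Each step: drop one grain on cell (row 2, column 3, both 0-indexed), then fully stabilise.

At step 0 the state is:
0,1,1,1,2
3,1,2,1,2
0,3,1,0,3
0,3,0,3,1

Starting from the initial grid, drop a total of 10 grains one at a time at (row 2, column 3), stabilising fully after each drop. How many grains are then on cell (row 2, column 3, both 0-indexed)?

step 0: 0,1,1,1,2
3,1,2,1,2
0,3,1,0,3
0,3,0,3,1
step 1: 0,1,1,1,2
3,1,2,1,2
0,3,1,1,3
0,3,0,3,1
step 2: 0,1,1,1,2
3,1,2,1,2
0,3,1,2,3
0,3,0,3,1
step 3: 0,1,1,1,2
3,1,2,1,2
0,3,1,3,3
0,3,0,3,1
step 4: 0,1,1,1,2
3,1,2,2,3
0,3,2,2,0
0,3,1,0,3
step 5: 0,1,1,1,2
3,1,2,2,3
0,3,2,3,0
0,3,1,0,3
step 6: 0,1,1,1,2
3,1,2,3,3
0,3,3,0,1
0,3,1,1,3
step 7: 0,1,1,1,2
3,1,2,3,3
0,3,3,1,1
0,3,1,1,3
step 8: 0,1,1,1,2
3,1,2,3,3
0,3,3,2,1
0,3,1,1,3
step 9: 0,1,1,1,2
3,1,2,3,3
0,3,3,3,1
0,3,1,1,3
step 10: 0,1,2,2,3
3,3,0,2,0
1,1,2,2,3
1,0,3,2,3

2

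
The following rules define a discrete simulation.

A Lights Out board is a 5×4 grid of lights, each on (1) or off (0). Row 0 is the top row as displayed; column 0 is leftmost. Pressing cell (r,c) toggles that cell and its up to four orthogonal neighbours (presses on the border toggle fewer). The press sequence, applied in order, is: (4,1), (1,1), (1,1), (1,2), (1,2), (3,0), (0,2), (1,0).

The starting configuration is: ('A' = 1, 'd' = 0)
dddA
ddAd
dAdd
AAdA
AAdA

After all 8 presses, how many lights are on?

0) dddA
ddAd
dAdd
AAdA
AAdA
1) dddA
ddAd
dAdd
AddA
ddAA
2) dAdA
AAdd
dddd
AddA
ddAA
3) dddA
ddAd
dAdd
AddA
ddAA
4) ddAA
dAdA
dAAd
AddA
ddAA
5) dddA
ddAd
dAdd
AddA
ddAA
6) dddA
ddAd
AAdd
dAdA
AdAA
7) dAAd
dddd
AAdd
dAdA
AdAA
8) AAAd
AAdd
dAdd
dAdA
AdAA

11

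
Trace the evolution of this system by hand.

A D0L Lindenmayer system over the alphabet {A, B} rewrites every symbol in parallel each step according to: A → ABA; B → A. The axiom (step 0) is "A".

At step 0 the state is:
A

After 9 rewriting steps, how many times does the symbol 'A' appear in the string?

2378

0) A
1) ABA
2) ABAAABA
3) ABAAABAABAABAAABA
4) ABAAABAABAABAAABAABAAABAABAAABAABAABAAABA
5) ABAAABAABAABAAABAABAAABAABAAABAABAABAAABAABAAABAABAABAAABAABAAABAABAABAAABAABAAABAABAAABAABAABAAABA
6) ABAAABAABAABAAABAABAAABAABAAABAABAABAAABAABAAABAABAABAAABA…ABAAABAABAABAAABAABAAABAABAABAAABAABAAABAABAAABAABAABAAABA  (len 239)
7) ABAAABAABAABAAABAABAAABAABAAABAABAABAAABAABAAABAABAABAAABA…ABAAABAABAABAAABAABAAABAABAABAAABAABAAABAABAAABAABAABAAABA  (len 577)
8) ABAAABAABAABAAABAABAAABAABAAABAABAABAAABAABAAABAABAABAAABA…ABAAABAABAABAAABAABAAABAABAABAAABAABAAABAABAAABAABAABAAABA  (len 1393)
9) ABAAABAABAABAAABAABAAABAABAAABAABAABAAABAABAAABAABAABAAABA…ABAAABAABAABAAABAABAAABAABAABAAABAABAAABAABAAABAABAABAAABA  (len 3363)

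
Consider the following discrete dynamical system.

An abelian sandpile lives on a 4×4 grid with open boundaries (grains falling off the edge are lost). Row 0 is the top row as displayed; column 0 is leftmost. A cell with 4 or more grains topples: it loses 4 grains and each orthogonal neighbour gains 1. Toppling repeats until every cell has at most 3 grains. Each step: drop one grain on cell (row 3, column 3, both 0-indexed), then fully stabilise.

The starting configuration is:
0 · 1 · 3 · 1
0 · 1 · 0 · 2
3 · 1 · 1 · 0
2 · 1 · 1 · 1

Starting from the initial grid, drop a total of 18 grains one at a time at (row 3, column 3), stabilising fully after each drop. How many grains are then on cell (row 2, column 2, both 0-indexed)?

t=0: 0 · 1 · 3 · 1
0 · 1 · 0 · 2
3 · 1 · 1 · 0
2 · 1 · 1 · 1
t=1: 0 · 1 · 3 · 1
0 · 1 · 0 · 2
3 · 1 · 1 · 0
2 · 1 · 1 · 2
t=2: 0 · 1 · 3 · 1
0 · 1 · 0 · 2
3 · 1 · 1 · 0
2 · 1 · 1 · 3
t=3: 0 · 1 · 3 · 1
0 · 1 · 0 · 2
3 · 1 · 1 · 1
2 · 1 · 2 · 0
t=4: 0 · 1 · 3 · 1
0 · 1 · 0 · 2
3 · 1 · 1 · 1
2 · 1 · 2 · 1
t=5: 0 · 1 · 3 · 1
0 · 1 · 0 · 2
3 · 1 · 1 · 1
2 · 1 · 2 · 2
t=6: 0 · 1 · 3 · 1
0 · 1 · 0 · 2
3 · 1 · 1 · 1
2 · 1 · 2 · 3
t=7: 0 · 1 · 3 · 1
0 · 1 · 0 · 2
3 · 1 · 1 · 2
2 · 1 · 3 · 0
t=8: 0 · 1 · 3 · 1
0 · 1 · 0 · 2
3 · 1 · 1 · 2
2 · 1 · 3 · 1
t=9: 0 · 1 · 3 · 1
0 · 1 · 0 · 2
3 · 1 · 1 · 2
2 · 1 · 3 · 2
t=10: 0 · 1 · 3 · 1
0 · 1 · 0 · 2
3 · 1 · 1 · 2
2 · 1 · 3 · 3
t=11: 0 · 1 · 3 · 1
0 · 1 · 0 · 2
3 · 1 · 2 · 3
2 · 2 · 0 · 1
t=12: 0 · 1 · 3 · 1
0 · 1 · 0 · 2
3 · 1 · 2 · 3
2 · 2 · 0 · 2
t=13: 0 · 1 · 3 · 1
0 · 1 · 0 · 2
3 · 1 · 2 · 3
2 · 2 · 0 · 3
t=14: 0 · 1 · 3 · 1
0 · 1 · 0 · 3
3 · 1 · 3 · 0
2 · 2 · 1 · 1
t=15: 0 · 1 · 3 · 1
0 · 1 · 0 · 3
3 · 1 · 3 · 0
2 · 2 · 1 · 2
t=16: 0 · 1 · 3 · 1
0 · 1 · 0 · 3
3 · 1 · 3 · 0
2 · 2 · 1 · 3
t=17: 0 · 1 · 3 · 1
0 · 1 · 0 · 3
3 · 1 · 3 · 1
2 · 2 · 2 · 0
t=18: 0 · 1 · 3 · 1
0 · 1 · 0 · 3
3 · 1 · 3 · 1
2 · 2 · 2 · 1

3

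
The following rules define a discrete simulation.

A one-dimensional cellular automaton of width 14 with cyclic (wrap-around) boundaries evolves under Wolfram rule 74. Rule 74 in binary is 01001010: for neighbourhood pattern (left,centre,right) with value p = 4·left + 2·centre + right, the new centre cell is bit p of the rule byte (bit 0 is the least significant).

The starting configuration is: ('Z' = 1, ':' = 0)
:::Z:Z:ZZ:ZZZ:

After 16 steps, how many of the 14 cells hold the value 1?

gen 0: :::Z:Z:ZZ:ZZZ:
gen 1: ::Z::::ZZ:Z:Z:
gen 2: :Z::::ZZZ:::::
gen 3: Z::::ZZ:Z:::::
gen 4: ::::ZZZ::::::Z
gen 5: :::ZZ:Z:::::Z:
gen 6: ::ZZZ::::::Z::
gen 7: :ZZ:Z:::::Z:::
gen 8: ZZZ::::::Z::::
gen 9: Z:Z:::::Z::::Z
gen 10: Z::::::Z::::ZZ
gen 11: Z:::::Z::::ZZ:
gen 12: :::::Z::::ZZZ:
gen 13: ::::Z::::ZZ:Z:
gen 14: :::Z::::ZZZ:::
gen 15: ::Z::::ZZ:Z:::
gen 16: :Z::::ZZZ:::::

4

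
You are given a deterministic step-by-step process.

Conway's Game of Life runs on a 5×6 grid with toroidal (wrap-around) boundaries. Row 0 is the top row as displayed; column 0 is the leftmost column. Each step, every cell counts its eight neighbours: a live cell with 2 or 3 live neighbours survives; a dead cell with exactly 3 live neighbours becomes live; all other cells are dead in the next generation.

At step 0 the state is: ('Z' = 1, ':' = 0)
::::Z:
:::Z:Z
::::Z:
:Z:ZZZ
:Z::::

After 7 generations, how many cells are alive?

step 0: ::::Z:
:::Z:Z
::::Z:
:Z:ZZZ
:Z::::
step 1: ::::Z:
:::Z:Z
Z:Z:::
Z:ZZZZ
Z:ZZ:Z
step 2: Z:Z:::
:::ZZZ
Z:Z:::
::::::
Z:Z:::
step 3: Z:Z:Z:
Z:ZZZZ
:::ZZZ
::::::
::::::
step 4: Z:Z:Z:
Z:Z:::
Z:Z:::
::::Z:
::::::
step 5: :::Z:Z
Z:Z:::
:::Z:Z
::::::
:::Z:Z
step 6: Z:ZZ:Z
Z:ZZ:Z
::::::
::::::
::::::
step 7: Z:ZZ:Z
Z:ZZ:Z
::::::
::::::
::::::

8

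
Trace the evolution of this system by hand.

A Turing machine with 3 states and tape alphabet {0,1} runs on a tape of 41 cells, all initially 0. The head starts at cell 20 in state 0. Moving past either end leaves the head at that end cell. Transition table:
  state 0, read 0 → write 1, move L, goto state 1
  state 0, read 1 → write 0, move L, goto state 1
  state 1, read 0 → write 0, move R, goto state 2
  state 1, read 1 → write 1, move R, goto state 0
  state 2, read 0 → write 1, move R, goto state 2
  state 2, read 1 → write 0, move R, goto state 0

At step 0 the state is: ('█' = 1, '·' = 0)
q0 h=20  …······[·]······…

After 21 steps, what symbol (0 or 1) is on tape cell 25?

0) q0 h=20  …······[·]······…
1) q1 h=19  …······[·]█·····…
2) q2 h=20  …······[█]······…
3) q0 h=21  …······[·]······…
4) q1 h=20  …······[·]█·····…
5) q2 h=21  …······[█]······…
6) q0 h=22  …······[·]······…
7) q1 h=21  …······[·]█·····…
8) q2 h=22  …······[█]······…
9) q0 h=23  …······[·]······…
10) q1 h=22  …······[·]█·····…
11) q2 h=23  …······[█]······…
12) q0 h=24  …······[·]······…
13) q1 h=23  …······[·]█·····…
14) q2 h=24  …······[█]······…
15) q0 h=25  …······[·]······…
16) q1 h=24  …······[·]█·····…
17) q2 h=25  …······[█]······…
18) q0 h=26  …······[·]······…
19) q1 h=25  …······[·]█·····…
20) q2 h=26  …······[█]······…
21) q0 h=27  …······[·]······…

0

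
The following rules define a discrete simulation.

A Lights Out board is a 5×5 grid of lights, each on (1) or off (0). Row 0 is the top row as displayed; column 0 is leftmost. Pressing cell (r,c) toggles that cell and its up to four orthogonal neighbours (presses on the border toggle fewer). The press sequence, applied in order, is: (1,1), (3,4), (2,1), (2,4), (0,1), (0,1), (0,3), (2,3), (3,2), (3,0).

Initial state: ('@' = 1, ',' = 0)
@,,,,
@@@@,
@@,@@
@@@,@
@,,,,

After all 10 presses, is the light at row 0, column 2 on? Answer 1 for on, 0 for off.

step 0: @,,,,
@@@@,
@@,@@
@@@,@
@,,,,
step 1: @@,,,
,,,@,
@,,@@
@@@,@
@,,,,
step 2: @@,,,
,,,@,
@,,@,
@@@@,
@,,,@
step 3: @@,,,
,@,@,
,@@@,
@,@@,
@,,,@
step 4: @@,,,
,@,@@
,@@,@
@,@@@
@,,,@
step 5: ,,@,,
,,,@@
,@@,@
@,@@@
@,,,@
step 6: @@,,,
,@,@@
,@@,@
@,@@@
@,,,@
step 7: @@@@@
,@,,@
,@@,@
@,@@@
@,,,@
step 8: @@@@@
,@,@@
,@,@,
@,@,@
@,,,@
step 9: @@@@@
,@,@@
,@@@,
@@,@@
@,@,@
step 10: @@@@@
,@,@@
@@@@,
,,,@@
,,@,@

1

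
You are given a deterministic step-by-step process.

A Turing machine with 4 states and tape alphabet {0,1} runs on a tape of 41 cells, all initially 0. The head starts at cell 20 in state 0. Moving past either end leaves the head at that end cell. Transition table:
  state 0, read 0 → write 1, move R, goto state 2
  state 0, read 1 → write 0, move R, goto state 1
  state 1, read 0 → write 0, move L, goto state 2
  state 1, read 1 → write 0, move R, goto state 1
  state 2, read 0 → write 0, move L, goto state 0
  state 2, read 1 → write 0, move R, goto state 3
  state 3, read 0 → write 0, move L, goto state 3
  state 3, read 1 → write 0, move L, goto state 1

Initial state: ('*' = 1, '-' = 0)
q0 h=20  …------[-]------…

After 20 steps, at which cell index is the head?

gen 0: q0 h=20  …------[-]------…
gen 1: q2 h=21  …-----*[-]------…
gen 2: q0 h=20  …------[*]------…
gen 3: q1 h=21  …------[-]------…
gen 4: q2 h=20  …------[-]------…
gen 5: q0 h=19  …------[-]------…
gen 6: q2 h=20  …-----*[-]------…
gen 7: q0 h=19  …------[*]------…
gen 8: q1 h=20  …------[-]------…
gen 9: q2 h=19  …------[-]------…
gen 10: q0 h=18  …------[-]------…
gen 11: q2 h=19  …-----*[-]------…
gen 12: q0 h=18  …------[*]------…
gen 13: q1 h=19  …------[-]------…
gen 14: q2 h=18  …------[-]------…
gen 15: q0 h=17  …------[-]------…
gen 16: q2 h=18  …-----*[-]------…
gen 17: q0 h=17  …------[*]------…
gen 18: q1 h=18  …------[-]------…
gen 19: q2 h=17  …------[-]------…
gen 20: q0 h=16  …------[-]------…

16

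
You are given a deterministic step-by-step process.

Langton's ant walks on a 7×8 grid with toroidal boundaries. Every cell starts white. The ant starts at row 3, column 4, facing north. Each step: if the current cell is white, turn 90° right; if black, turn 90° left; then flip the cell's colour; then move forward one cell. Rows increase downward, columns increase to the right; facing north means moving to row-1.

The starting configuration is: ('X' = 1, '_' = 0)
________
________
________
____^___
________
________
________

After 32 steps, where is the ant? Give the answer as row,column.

5,2

k=0  ________
________
________
____^___
________
________
________
k=1  ________
________
________
____X>__
________
________
________
k=2  ________
________
________
____XX__
_____v__
________
________
k=3  ________
________
________
____XX__
____<X__
________
________
k=4  ________
________
________
____^X__
____XX__
________
________
k=5  ________
________
________
___<_X__
____XX__
________
________
k=6  ________
________
___^____
___X_X__
____XX__
________
________
k=7  ________
________
___X>___
___X_X__
____XX__
________
________
k=8  ________
________
___XX___
___XvX__
____XX__
________
________
k=9  ________
________
___XX___
___<XX__
____XX__
________
________
k=10  ________
________
___XX___
____XX__
___vXX__
________
________
k=11  ________
________
___XX___
____XX__
__<XXX__
________
________
k=12  ________
________
___XX___
__^_XX__
__XXXX__
________
________
k=13  ________
________
___XX___
__X>XX__
__XXXX__
________
________
k=14  ________
________
___XX___
__XXXX__
__XvXX__
________
________
k=15  ________
________
___XX___
__XXXX__
__X_>X__
________
________
k=16  ________
________
___XX___
__XX^X__
__X__X__
________
________
k=17  ________
________
___XX___
__X<_X__
__X__X__
________
________
k=18  ________
________
___XX___
__X__X__
__Xv_X__
________
________
k=19  ________
________
___XX___
__X__X__
__<X_X__
________
________
k=20  ________
________
___XX___
__X__X__
___X_X__
__v_____
________
k=21  ________
________
___XX___
__X__X__
___X_X__
_<X_____
________
k=22  ________
________
___XX___
__X__X__
_^_X_X__
_XX_____
________
k=23  ________
________
___XX___
__X__X__
_X>X_X__
_XX_____
________
k=24  ________
________
___XX___
__X__X__
_XXX_X__
_Xv_____
________
k=25  ________
________
___XX___
__X__X__
_XXX_X__
_X_>____
________
k=26  ________
________
___XX___
__X__X__
_XXX_X__
_X_X____
___v____
k=27  ________
________
___XX___
__X__X__
_XXX_X__
_X_X____
__<X____
k=28  ________
________
___XX___
__X__X__
_XXX_X__
_X^X____
__XX____
k=29  ________
________
___XX___
__X__X__
_XXX_X__
_XX>____
__XX____
k=30  ________
________
___XX___
__X__X__
_XX^_X__
_XX_____
__XX____
k=31  ________
________
___XX___
__X__X__
_X<__X__
_XX_____
__XX____
k=32  ________
________
___XX___
__X__X__
_X___X__
_Xv_____
__XX____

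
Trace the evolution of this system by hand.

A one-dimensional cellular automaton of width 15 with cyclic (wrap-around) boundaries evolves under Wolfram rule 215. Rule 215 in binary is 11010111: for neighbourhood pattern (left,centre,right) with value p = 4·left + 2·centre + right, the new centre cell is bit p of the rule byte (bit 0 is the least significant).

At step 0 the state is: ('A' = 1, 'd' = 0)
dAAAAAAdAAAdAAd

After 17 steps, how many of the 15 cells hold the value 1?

10

t=0: dAAAAAAdAAAdAAd
t=1: AdAAAAAddAAddAA
t=2: AddAAAAAAdAAAdA
t=3: AAAdAAAAAddAAdd
t=4: dAAddAAAAAAdAAA
t=5: ddAAAdAAAAAddAA
t=6: AAdAAddAAAAAAdA
t=7: AAddAAAdAAAAAdd
t=8: dAAAdAAddAAAAAA
t=9: ddAAddAAAdAAAAA
t=10: AAdAAAdAAddAAAA
t=11: AAddAAddAAAdAAA
t=12: AAAAdAAAdAAddAA
t=13: AAAAddAAddAAAdA
t=14: AAAAAAdAAAdAAdd
t=15: dAAAAAddAAddAAA
t=16: ddAAAAAAdAAAdAA
t=17: AAdAAAAAddAAddA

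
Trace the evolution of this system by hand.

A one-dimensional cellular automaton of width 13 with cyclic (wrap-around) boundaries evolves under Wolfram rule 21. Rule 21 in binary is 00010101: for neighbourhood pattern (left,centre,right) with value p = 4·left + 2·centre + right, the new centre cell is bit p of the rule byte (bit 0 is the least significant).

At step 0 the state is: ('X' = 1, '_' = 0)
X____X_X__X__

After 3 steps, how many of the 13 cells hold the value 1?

0) X____X_X__X__
1) XXXX_X_XX_XX_
2) _____X_______
3) XXXX_XXXXXXXX

12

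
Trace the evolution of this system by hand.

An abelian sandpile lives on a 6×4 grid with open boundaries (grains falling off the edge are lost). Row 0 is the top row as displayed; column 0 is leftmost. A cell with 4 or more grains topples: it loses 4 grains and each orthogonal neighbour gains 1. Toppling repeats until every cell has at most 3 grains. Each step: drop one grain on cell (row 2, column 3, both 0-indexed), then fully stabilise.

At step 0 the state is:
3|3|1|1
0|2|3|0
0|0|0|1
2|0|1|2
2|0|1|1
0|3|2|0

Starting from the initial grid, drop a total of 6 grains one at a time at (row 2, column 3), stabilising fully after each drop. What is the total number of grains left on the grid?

gen 0: 3|3|1|1
0|2|3|0
0|0|0|1
2|0|1|2
2|0|1|1
0|3|2|0
gen 1: 3|3|1|1
0|2|3|0
0|0|0|2
2|0|1|2
2|0|1|1
0|3|2|0
gen 2: 3|3|1|1
0|2|3|0
0|0|0|3
2|0|1|2
2|0|1|1
0|3|2|0
gen 3: 3|3|1|1
0|2|3|1
0|0|1|0
2|0|1|3
2|0|1|1
0|3|2|0
gen 4: 3|3|1|1
0|2|3|1
0|0|1|1
2|0|1|3
2|0|1|1
0|3|2|0
gen 5: 3|3|1|1
0|2|3|1
0|0|1|2
2|0|1|3
2|0|1|1
0|3|2|0
gen 6: 3|3|1|1
0|2|3|1
0|0|1|3
2|0|1|3
2|0|1|1
0|3|2|0

33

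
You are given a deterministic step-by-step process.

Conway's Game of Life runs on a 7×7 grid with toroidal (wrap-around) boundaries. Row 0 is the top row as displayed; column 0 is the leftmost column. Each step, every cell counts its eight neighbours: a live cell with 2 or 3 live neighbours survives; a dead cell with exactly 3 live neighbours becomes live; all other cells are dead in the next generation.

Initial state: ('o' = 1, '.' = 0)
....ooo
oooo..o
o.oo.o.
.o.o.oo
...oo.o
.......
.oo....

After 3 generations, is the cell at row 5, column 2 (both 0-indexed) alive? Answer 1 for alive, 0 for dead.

1

[0] ....ooo
oooo..o
o.oo.o.
.o.o.oo
...oo.o
.......
.oo....
[1] ....ooo
.......
.....o.
.o.....
o.ooo.o
..oo...
.....o.
[2] ....ooo
....o.o
.......
ooooooo
o...o..
.oo..oo
...o.oo
[3] o..o...
....o.o
.oo....
ooooooo
.......
.ooo...
..oo...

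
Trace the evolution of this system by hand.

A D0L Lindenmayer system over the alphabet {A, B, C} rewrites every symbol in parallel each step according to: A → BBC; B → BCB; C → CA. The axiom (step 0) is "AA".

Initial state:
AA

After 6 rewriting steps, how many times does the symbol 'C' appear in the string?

288

t=0: AA
t=1: BBCBBC
t=2: BCBBCBCABCBBCBCA
t=3: BCBCABCBBCBCABCBCABBCBCBCABCBBCBCABCBCABBC
t=4: BCBCABCBCABBCBCBCABCBBCBCABCBCABBCBCBCABCBCABBCBCBBCBCABCBCABCBCABBCBCBCABCBBCBCABCBCABBCBCBCABCBCABBCBCBBCBCA
t=5: BCBCABCBCABBCBCBCABCBCABBCBCBBCBCABCBCABCBCABBCBCBCABCBBCB…BCABCBCABCBCABBCBCBCABCBCABBCBCBBCBCABCBCABCBBCBCABCBCABBC  (len 288)
t=6: BCBCABCBCABBCBCBCABCBCABBCBCBBCBCABCBCABCBCABBCBCBCABCBCAB…BBCBCBCABCBCABBCBCBCABCBBCBCABCBCABBCBCBCABCBCABBCBCBBCBCA  (len 754)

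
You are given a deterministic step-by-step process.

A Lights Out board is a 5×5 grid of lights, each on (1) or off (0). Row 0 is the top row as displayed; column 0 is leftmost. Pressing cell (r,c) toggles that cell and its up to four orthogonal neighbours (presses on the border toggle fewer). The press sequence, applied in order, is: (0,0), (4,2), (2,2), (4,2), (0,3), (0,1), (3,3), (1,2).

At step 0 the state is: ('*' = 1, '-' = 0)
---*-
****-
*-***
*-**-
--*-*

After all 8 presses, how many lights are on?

16

[0] ---*-
****-
*-***
*-**-
--*-*
[1] **-*-
-***-
*-***
*-**-
--*-*
[2] **-*-
-***-
*-***
*--*-
-*-**
[3] **-*-
-*-*-
**--*
*-**-
-*-**
[4] **-*-
-*-*-
**--*
*--*-
--*-*
[5] ***-*
-*---
**--*
*--*-
--*-*
[6] ----*
-----
**--*
*--*-
--*-*
[7] ----*
-----
**-**
*-*-*
--***
[8] --*-*
-***-
*****
*-*-*
--***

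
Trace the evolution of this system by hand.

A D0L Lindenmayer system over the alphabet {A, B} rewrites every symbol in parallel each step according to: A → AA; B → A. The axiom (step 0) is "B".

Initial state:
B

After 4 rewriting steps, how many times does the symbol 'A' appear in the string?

0) B
1) A
2) AA
3) AAAA
4) AAAAAAAA

8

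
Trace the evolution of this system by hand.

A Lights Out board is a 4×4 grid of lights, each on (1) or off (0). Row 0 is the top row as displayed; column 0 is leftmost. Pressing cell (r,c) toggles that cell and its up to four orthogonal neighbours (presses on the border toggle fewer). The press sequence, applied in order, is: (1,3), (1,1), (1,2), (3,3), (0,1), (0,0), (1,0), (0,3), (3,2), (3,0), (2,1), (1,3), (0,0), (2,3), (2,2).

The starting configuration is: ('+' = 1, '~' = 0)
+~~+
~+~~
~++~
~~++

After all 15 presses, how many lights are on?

8

t=0: +~~+
~+~~
~++~
~~++
t=1: +~~~
~+++
~+++
~~++
t=2: ++~~
+~~+
~~++
~~++
t=3: +++~
+++~
~~~+
~~++
t=4: +++~
+++~
~~~~
~~~~
t=5: ~~~~
+~+~
~~~~
~~~~
t=6: ++~~
~~+~
~~~~
~~~~
t=7: ~+~~
+++~
+~~~
~~~~
t=8: ~+++
++++
+~~~
~~~~
t=9: ~+++
++++
+~+~
~+++
t=10: ~+++
++++
~~+~
+~++
t=11: ~+++
+~++
++~~
++++
t=12: ~++~
+~~~
++~+
++++
t=13: +~+~
~~~~
++~+
++++
t=14: +~+~
~~~+
+++~
+++~
t=15: +~+~
~~++
+~~+
++~~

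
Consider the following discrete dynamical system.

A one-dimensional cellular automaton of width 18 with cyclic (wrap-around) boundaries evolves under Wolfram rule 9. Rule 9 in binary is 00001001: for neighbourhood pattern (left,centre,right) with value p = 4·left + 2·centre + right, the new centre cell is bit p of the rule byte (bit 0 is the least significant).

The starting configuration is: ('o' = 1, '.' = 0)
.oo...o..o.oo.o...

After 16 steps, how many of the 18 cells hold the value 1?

7

[0] .oo...o..o.oo.o...
[1] .o..o......o....oo
[2] ......oooo...oo.o.
[3] ooooo.o....o.o....
[4] o.......oo.....oo.
[5] ..ooooo.o..ooo.o..
[6] o.o........o.....o
[7] ....oooooo...ooo.o
[8] .oo.o......o.o....
[9] .o....oooo.....ooo
[10] ...oo.o....ooo.o..
[11] oo.o....oo.o.....o
[12] .....oo.o....ooo.o
[13] .ooo.o....oo.o....
[14] .o.....oo.o....ooo
[15] ...ooo.o....oo.o..
[16] oo.o.....oo.o....o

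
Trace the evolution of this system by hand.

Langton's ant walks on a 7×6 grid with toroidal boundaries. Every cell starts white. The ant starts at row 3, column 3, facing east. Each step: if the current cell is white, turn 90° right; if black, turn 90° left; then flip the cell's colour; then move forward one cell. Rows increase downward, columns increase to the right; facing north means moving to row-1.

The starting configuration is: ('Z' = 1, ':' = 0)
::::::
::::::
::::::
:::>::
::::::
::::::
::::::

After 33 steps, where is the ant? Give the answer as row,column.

2,1

t=0: ::::::
::::::
::::::
:::>::
::::::
::::::
::::::
t=1: ::::::
::::::
::::::
:::Z::
:::v::
::::::
::::::
t=2: ::::::
::::::
::::::
:::Z::
::<Z::
::::::
::::::
t=3: ::::::
::::::
::::::
::^Z::
::ZZ::
::::::
::::::
t=4: ::::::
::::::
::::::
::Z>::
::ZZ::
::::::
::::::
t=5: ::::::
::::::
:::^::
::Z:::
::ZZ::
::::::
::::::
t=6: ::::::
::::::
:::Z>:
::Z:::
::ZZ::
::::::
::::::
t=7: ::::::
::::::
:::ZZ:
::Z:v:
::ZZ::
::::::
::::::
t=8: ::::::
::::::
:::ZZ:
::Z<Z:
::ZZ::
::::::
::::::
t=9: ::::::
::::::
:::^Z:
::ZZZ:
::ZZ::
::::::
::::::
t=10: ::::::
::::::
::<:Z:
::ZZZ:
::ZZ::
::::::
::::::
t=11: ::::::
::^:::
::Z:Z:
::ZZZ:
::ZZ::
::::::
::::::
t=12: ::::::
::Z>::
::Z:Z:
::ZZZ:
::ZZ::
::::::
::::::
t=13: ::::::
::ZZ::
::ZvZ:
::ZZZ:
::ZZ::
::::::
::::::
t=14: ::::::
::ZZ::
::<ZZ:
::ZZZ:
::ZZ::
::::::
::::::
t=15: ::::::
::ZZ::
:::ZZ:
::vZZ:
::ZZ::
::::::
::::::
t=16: ::::::
::ZZ::
:::ZZ:
:::>Z:
::ZZ::
::::::
::::::
t=17: ::::::
::ZZ::
:::^Z:
::::Z:
::ZZ::
::::::
::::::
t=18: ::::::
::ZZ::
::<:Z:
::::Z:
::ZZ::
::::::
::::::
t=19: ::::::
::^Z::
::Z:Z:
::::Z:
::ZZ::
::::::
::::::
t=20: ::::::
:<:Z::
::Z:Z:
::::Z:
::ZZ::
::::::
::::::
t=21: :^::::
:Z:Z::
::Z:Z:
::::Z:
::ZZ::
::::::
::::::
t=22: :Z>:::
:Z:Z::
::Z:Z:
::::Z:
::ZZ::
::::::
::::::
t=23: :ZZ:::
:ZvZ::
::Z:Z:
::::Z:
::ZZ::
::::::
::::::
t=24: :ZZ:::
:<ZZ::
::Z:Z:
::::Z:
::ZZ::
::::::
::::::
t=25: :ZZ:::
::ZZ::
:vZ:Z:
::::Z:
::ZZ::
::::::
::::::
t=26: :ZZ:::
::ZZ::
<ZZ:Z:
::::Z:
::ZZ::
::::::
::::::
t=27: :ZZ:::
^:ZZ::
ZZZ:Z:
::::Z:
::ZZ::
::::::
::::::
t=28: :ZZ:::
Z>ZZ::
ZZZ:Z:
::::Z:
::ZZ::
::::::
::::::
t=29: :ZZ:::
ZZZZ::
ZvZ:Z:
::::Z:
::ZZ::
::::::
::::::
t=30: :ZZ:::
ZZZZ::
Z:>:Z:
::::Z:
::ZZ::
::::::
::::::
t=31: :ZZ:::
ZZ^Z::
Z:::Z:
::::Z:
::ZZ::
::::::
::::::
t=32: :ZZ:::
Z<:Z::
Z:::Z:
::::Z:
::ZZ::
::::::
::::::
t=33: :ZZ:::
Z::Z::
Zv::Z:
::::Z:
::ZZ::
::::::
::::::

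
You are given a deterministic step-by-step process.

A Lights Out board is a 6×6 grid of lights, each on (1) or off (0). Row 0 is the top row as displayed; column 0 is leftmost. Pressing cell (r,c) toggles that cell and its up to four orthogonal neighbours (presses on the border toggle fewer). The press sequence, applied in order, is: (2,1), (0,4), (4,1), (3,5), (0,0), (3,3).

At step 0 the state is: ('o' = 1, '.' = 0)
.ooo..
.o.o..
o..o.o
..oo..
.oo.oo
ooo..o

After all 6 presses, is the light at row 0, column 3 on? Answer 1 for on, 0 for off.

gen 0: .ooo..
.o.o..
o..o.o
..oo..
.oo.oo
ooo..o
gen 1: .ooo..
...o..
.ooo.o
.ooo..
.oo.oo
ooo..o
gen 2: .oo.oo
...oo.
.ooo.o
.ooo..
.oo.oo
ooo..o
gen 3: .oo.oo
...oo.
.ooo.o
..oo..
o...oo
o.o..o
gen 4: .oo.oo
...oo.
.ooo..
..oooo
o...o.
o.o..o
gen 5: o.o.oo
o..oo.
.ooo..
..oooo
o...o.
o.o..o
gen 6: o.o.oo
o..oo.
.oo...
.....o
o..oo.
o.o..o

0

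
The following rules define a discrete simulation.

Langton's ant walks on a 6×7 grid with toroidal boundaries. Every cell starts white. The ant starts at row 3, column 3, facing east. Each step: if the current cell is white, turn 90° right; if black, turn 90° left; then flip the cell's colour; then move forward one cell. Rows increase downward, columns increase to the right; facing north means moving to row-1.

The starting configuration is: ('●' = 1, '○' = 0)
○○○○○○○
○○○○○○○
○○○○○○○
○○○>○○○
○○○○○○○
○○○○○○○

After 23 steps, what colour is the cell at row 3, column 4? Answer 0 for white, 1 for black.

1

0) ○○○○○○○
○○○○○○○
○○○○○○○
○○○>○○○
○○○○○○○
○○○○○○○
1) ○○○○○○○
○○○○○○○
○○○○○○○
○○○●○○○
○○○v○○○
○○○○○○○
2) ○○○○○○○
○○○○○○○
○○○○○○○
○○○●○○○
○○<●○○○
○○○○○○○
3) ○○○○○○○
○○○○○○○
○○○○○○○
○○^●○○○
○○●●○○○
○○○○○○○
4) ○○○○○○○
○○○○○○○
○○○○○○○
○○●>○○○
○○●●○○○
○○○○○○○
5) ○○○○○○○
○○○○○○○
○○○^○○○
○○●○○○○
○○●●○○○
○○○○○○○
6) ○○○○○○○
○○○○○○○
○○○●>○○
○○●○○○○
○○●●○○○
○○○○○○○
7) ○○○○○○○
○○○○○○○
○○○●●○○
○○●○v○○
○○●●○○○
○○○○○○○
8) ○○○○○○○
○○○○○○○
○○○●●○○
○○●<●○○
○○●●○○○
○○○○○○○
9) ○○○○○○○
○○○○○○○
○○○^●○○
○○●●●○○
○○●●○○○
○○○○○○○
10) ○○○○○○○
○○○○○○○
○○<○●○○
○○●●●○○
○○●●○○○
○○○○○○○
11) ○○○○○○○
○○^○○○○
○○●○●○○
○○●●●○○
○○●●○○○
○○○○○○○
12) ○○○○○○○
○○●>○○○
○○●○●○○
○○●●●○○
○○●●○○○
○○○○○○○
13) ○○○○○○○
○○●●○○○
○○●v●○○
○○●●●○○
○○●●○○○
○○○○○○○
14) ○○○○○○○
○○●●○○○
○○<●●○○
○○●●●○○
○○●●○○○
○○○○○○○
15) ○○○○○○○
○○●●○○○
○○○●●○○
○○v●●○○
○○●●○○○
○○○○○○○
16) ○○○○○○○
○○●●○○○
○○○●●○○
○○○>●○○
○○●●○○○
○○○○○○○
17) ○○○○○○○
○○●●○○○
○○○^●○○
○○○○●○○
○○●●○○○
○○○○○○○
18) ○○○○○○○
○○●●○○○
○○<○●○○
○○○○●○○
○○●●○○○
○○○○○○○
19) ○○○○○○○
○○^●○○○
○○●○●○○
○○○○●○○
○○●●○○○
○○○○○○○
20) ○○○○○○○
○<○●○○○
○○●○●○○
○○○○●○○
○○●●○○○
○○○○○○○
21) ○^○○○○○
○●○●○○○
○○●○●○○
○○○○●○○
○○●●○○○
○○○○○○○
22) ○●>○○○○
○●○●○○○
○○●○●○○
○○○○●○○
○○●●○○○
○○○○○○○
23) ○●●○○○○
○●v●○○○
○○●○●○○
○○○○●○○
○○●●○○○
○○○○○○○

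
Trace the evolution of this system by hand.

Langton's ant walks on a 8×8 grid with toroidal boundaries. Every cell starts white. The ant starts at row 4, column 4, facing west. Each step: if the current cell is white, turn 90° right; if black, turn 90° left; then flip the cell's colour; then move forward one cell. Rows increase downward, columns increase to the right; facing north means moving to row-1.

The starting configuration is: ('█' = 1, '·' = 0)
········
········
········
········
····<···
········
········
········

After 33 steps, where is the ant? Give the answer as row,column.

gen 0: ········
········
········
········
····<···
········
········
········
gen 1: ········
········
········
····^···
····█···
········
········
········
gen 2: ········
········
········
····█>··
····█···
········
········
········
gen 3: ········
········
········
····██··
····█v··
········
········
········
gen 4: ········
········
········
····██··
····<█··
········
········
········
gen 5: ········
········
········
····██··
·····█··
····v···
········
········
gen 6: ········
········
········
····██··
·····█··
···<█···
········
········
gen 7: ········
········
········
····██··
···^·█··
···██···
········
········
gen 8: ········
········
········
····██··
···█>█··
···██···
········
········
gen 9: ········
········
········
····██··
···███··
···█v···
········
········
gen 10: ········
········
········
····██··
···███··
···█·>··
········
········
gen 11: ········
········
········
····██··
···███··
···█·█··
·····v··
········
gen 12: ········
········
········
····██··
···███··
···█·█··
····<█··
········
gen 13: ········
········
········
····██··
···███··
···█^█··
····██··
········
gen 14: ········
········
········
····██··
···███··
···██>··
····██··
········
gen 15: ········
········
········
····██··
···██^··
···██···
····██··
········
gen 16: ········
········
········
····██··
···█<···
···██···
····██··
········
gen 17: ········
········
········
····██··
···█····
···█v···
····██··
········
gen 18: ········
········
········
····██··
···█····
···█·>··
····██··
········
gen 19: ········
········
········
····██··
···█····
···█·█··
····█v··
········
gen 20: ········
········
········
····██··
···█····
···█·█··
····█·>·
········
gen 21: ········
········
········
····██··
···█····
···█·█··
····█·█·
······v·
gen 22: ········
········
········
····██··
···█····
···█·█··
····█·█·
·····<█·
gen 23: ········
········
········
····██··
···█····
···█·█··
····█^█·
·····██·
gen 24: ········
········
········
····██··
···█····
···█·█··
····██>·
·····██·
gen 25: ········
········
········
····██··
···█····
···█·█^·
····██··
·····██·
gen 26: ········
········
········
····██··
···█····
···█·██>
····██··
·····██·
gen 27: ········
········
········
····██··
···█····
···█·███
····██·v
·····██·
gen 28: ········
········
········
····██··
···█····
···█·███
····██<█
·····██·
gen 29: ········
········
········
····██··
···█····
···█·█^█
····████
·····██·
gen 30: ········
········
········
····██··
···█····
···█·<·█
····████
·····██·
gen 31: ········
········
········
····██··
···█····
···█···█
····█v██
·····██·
gen 32: ········
········
········
····██··
···█····
···█···█
····█·>█
·····██·
gen 33: ········
········
········
····██··
···█····
···█··^█
····█··█
·····██·

5,6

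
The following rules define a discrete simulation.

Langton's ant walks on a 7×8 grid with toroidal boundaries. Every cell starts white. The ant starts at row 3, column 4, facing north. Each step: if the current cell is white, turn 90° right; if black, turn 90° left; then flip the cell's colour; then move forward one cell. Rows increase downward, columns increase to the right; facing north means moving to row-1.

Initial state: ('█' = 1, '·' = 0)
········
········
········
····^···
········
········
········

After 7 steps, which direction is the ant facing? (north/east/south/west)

k=0  ········
········
········
····^···
········
········
········
k=1  ········
········
········
····█>··
········
········
········
k=2  ········
········
········
····██··
·····v··
········
········
k=3  ········
········
········
····██··
····<█··
········
········
k=4  ········
········
········
····^█··
····██··
········
········
k=5  ········
········
········
···<·█··
····██··
········
········
k=6  ········
········
···^····
···█·█··
····██··
········
········
k=7  ········
········
···█>···
···█·█··
····██··
········
········

east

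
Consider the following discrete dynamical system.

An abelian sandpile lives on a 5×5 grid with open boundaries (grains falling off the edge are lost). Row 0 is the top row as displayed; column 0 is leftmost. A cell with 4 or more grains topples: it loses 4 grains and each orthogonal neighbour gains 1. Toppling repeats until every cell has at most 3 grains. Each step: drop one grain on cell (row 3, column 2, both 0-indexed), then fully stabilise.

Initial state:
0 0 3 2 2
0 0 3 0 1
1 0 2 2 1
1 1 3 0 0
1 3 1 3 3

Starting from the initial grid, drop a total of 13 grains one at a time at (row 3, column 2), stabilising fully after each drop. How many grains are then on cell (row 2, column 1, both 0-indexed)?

3

k=0  0 0 3 2 2
0 0 3 0 1
1 0 2 2 1
1 1 3 0 0
1 3 1 3 3
k=1  0 0 3 2 2
0 0 3 0 1
1 0 3 2 1
1 2 0 1 0
1 3 2 3 3
k=2  0 0 3 2 2
0 0 3 0 1
1 0 3 2 1
1 2 1 1 0
1 3 2 3 3
k=3  0 0 3 2 2
0 0 3 0 1
1 0 3 2 1
1 2 2 1 0
1 3 2 3 3
k=4  0 0 3 2 2
0 0 3 0 1
1 0 3 2 1
1 2 3 1 0
1 3 2 3 3
k=5  0 1 0 3 2
0 1 1 1 1
1 1 1 3 1
1 3 1 2 0
1 3 3 3 3
k=6  0 1 0 3 2
0 1 1 1 1
1 1 1 3 1
1 3 2 2 0
1 3 3 3 3
k=7  0 1 0 3 2
0 1 1 1 1
1 1 1 3 1
1 3 3 2 0
1 3 3 3 3
k=8  0 1 0 3 2
0 1 1 2 1
1 2 3 0 2
2 1 3 1 2
2 1 2 2 0
k=9  0 1 0 3 2
0 1 2 2 1
1 3 0 1 2
2 2 1 2 2
2 1 3 2 0
k=10  0 1 0 3 2
0 1 2 2 1
1 3 0 1 2
2 2 2 2 2
2 1 3 2 0
k=11  0 1 0 3 2
0 1 2 2 1
1 3 0 1 2
2 2 3 2 2
2 1 3 2 0
k=12  0 1 0 3 2
0 1 2 2 1
1 3 1 1 2
2 3 1 3 2
2 2 0 3 0
k=13  0 1 0 3 2
0 1 2 2 1
1 3 1 1 2
2 3 2 3 2
2 2 0 3 0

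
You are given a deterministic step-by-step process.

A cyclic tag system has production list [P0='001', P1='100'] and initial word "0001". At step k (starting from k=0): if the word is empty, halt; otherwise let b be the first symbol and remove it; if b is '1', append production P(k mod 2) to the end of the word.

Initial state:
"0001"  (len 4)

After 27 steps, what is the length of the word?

1

[0] "0001"  (len 4)
[1] "001"  (len 3)
[2] "01"  (len 2)
[3] "1"  (len 1)
[4] "100"  (len 3)
[5] "00001"  (len 5)
[6] "0001"  (len 4)
[7] "001"  (len 3)
[8] "01"  (len 2)
[9] "1"  (len 1)
[10] "100"  (len 3)
[11] "00001"  (len 5)
[12] "0001"  (len 4)
[13] "001"  (len 3)
[14] "01"  (len 2)
[15] "1"  (len 1)
[16] "100"  (len 3)
[17] "00001"  (len 5)
[18] "0001"  (len 4)
[19] "001"  (len 3)
[20] "01"  (len 2)
[21] "1"  (len 1)
[22] "100"  (len 3)
[23] "00001"  (len 5)
[24] "0001"  (len 4)
[25] "001"  (len 3)
[26] "01"  (len 2)
[27] "1"  (len 1)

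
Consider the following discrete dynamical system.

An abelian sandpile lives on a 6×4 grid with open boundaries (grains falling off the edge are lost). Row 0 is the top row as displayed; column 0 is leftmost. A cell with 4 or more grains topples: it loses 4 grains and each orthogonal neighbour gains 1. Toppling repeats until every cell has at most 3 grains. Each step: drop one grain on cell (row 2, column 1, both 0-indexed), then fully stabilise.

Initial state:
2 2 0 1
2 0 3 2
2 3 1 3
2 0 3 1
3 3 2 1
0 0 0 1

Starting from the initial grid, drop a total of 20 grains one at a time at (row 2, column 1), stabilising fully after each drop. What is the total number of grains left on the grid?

42

step 0: 2 2 0 1
2 0 3 2
2 3 1 3
2 0 3 1
3 3 2 1
0 0 0 1
step 1: 2 2 0 1
2 1 3 2
3 0 2 3
2 1 3 1
3 3 2 1
0 0 0 1
step 2: 2 2 0 1
2 1 3 2
3 1 2 3
2 1 3 1
3 3 2 1
0 0 0 1
step 3: 2 2 0 1
2 1 3 2
3 2 2 3
2 1 3 1
3 3 2 1
0 0 0 1
step 4: 2 2 0 1
2 1 3 2
3 3 2 3
2 1 3 1
3 3 2 1
0 0 0 1
step 5: 2 2 0 1
3 2 3 2
0 1 3 3
3 2 3 1
3 3 2 1
0 0 0 1
step 6: 2 2 0 1
3 2 3 2
0 2 3 3
3 2 3 1
3 3 2 1
0 0 0 1
step 7: 2 2 0 1
3 2 3 2
0 3 3 3
3 2 3 1
3 3 2 1
0 0 0 1
step 8: 3 3 1 2
0 1 2 0
3 3 3 1
1 2 2 3
1 2 0 2
1 1 1 1
step 9: 3 3 1 2
1 2 3 0
0 2 0 2
2 3 3 3
1 2 0 2
1 1 1 1
step 10: 3 3 1 2
1 2 3 0
0 3 0 2
2 3 3 3
1 2 0 2
1 1 1 1
step 11: 3 3 1 2
1 3 3 0
1 1 2 3
3 1 1 0
1 3 1 3
1 1 1 1
step 12: 3 3 1 2
1 3 3 0
1 2 2 3
3 1 1 0
1 3 1 3
1 1 1 1
step 13: 3 3 1 2
1 3 3 0
1 3 2 3
3 1 1 0
1 3 1 3
1 1 1 1
step 14: 0 1 3 2
3 2 1 2
2 2 1 0
3 2 2 1
1 3 1 3
1 1 1 1
step 15: 0 1 3 2
3 2 1 2
2 3 1 0
3 2 2 1
1 3 1 3
1 1 1 1
step 16: 0 1 3 2
3 3 1 2
3 0 2 0
3 3 2 1
1 3 1 3
1 1 1 1
step 17: 0 1 3 2
3 3 1 2
3 1 2 0
3 3 2 1
1 3 1 3
1 1 1 1
step 18: 0 1 3 2
3 3 1 2
3 2 2 0
3 3 2 1
1 3 1 3
1 1 1 1
step 19: 0 1 3 2
3 3 1 2
3 3 2 0
3 3 2 1
1 3 1 3
1 1 1 1
step 20: 1 2 3 2
1 1 2 2
2 3 3 0
1 2 3 1
3 0 2 3
1 2 1 1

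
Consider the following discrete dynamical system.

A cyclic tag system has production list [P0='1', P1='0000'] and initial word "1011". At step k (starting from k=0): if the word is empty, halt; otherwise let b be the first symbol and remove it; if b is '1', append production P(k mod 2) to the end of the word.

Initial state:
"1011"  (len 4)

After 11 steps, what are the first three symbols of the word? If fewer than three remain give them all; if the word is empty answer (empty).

[0] "1011"  (len 4)
[1] "0111"  (len 4)
[2] "111"  (len 3)
[3] "111"  (len 3)
[4] "110000"  (len 6)
[5] "100001"  (len 6)
[6] "000010000"  (len 9)
[7] "00010000"  (len 8)
[8] "0010000"  (len 7)
[9] "010000"  (len 6)
[10] "10000"  (len 5)
[11] "00001"  (len 5)

000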